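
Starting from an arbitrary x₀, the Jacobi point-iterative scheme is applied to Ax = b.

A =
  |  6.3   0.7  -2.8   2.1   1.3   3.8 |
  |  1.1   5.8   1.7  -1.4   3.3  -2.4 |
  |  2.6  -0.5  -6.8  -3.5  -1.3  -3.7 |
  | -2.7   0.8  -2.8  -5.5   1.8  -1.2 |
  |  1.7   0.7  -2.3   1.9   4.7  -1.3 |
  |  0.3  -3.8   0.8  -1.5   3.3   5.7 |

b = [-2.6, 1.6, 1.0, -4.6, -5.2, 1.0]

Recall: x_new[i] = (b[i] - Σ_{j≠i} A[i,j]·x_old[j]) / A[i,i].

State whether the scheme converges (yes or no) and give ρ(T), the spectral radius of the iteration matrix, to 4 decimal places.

no, ρ = 1.2545

A = D + L + U where D = diag(6.3, 5.8, -6.8, -5.5, 4.7, 5.7).
Jacobi: T = -D⁻¹(L+U), T[3,1] = -(0.8)/(-5.5) = +0.1455; T[3,3] = 0.
  T[0,:] = [+0.0000  -0.1111  +0.4444  -0.3333  -0.2063  -0.6032]
  T[1,:] = [-0.1897  +0.0000  -0.2931  +0.2414  -0.5690  +0.4138]
  T[2,:] = [+0.3824  -0.0735  +0.0000  -0.5147  -0.1912  -0.5441]
  T[3,:] = [-0.4909  +0.1455  -0.5091  +0.0000  +0.3273  -0.2182]
  T[4,:] = [-0.3617  -0.1489  +0.4894  -0.4043  +0.0000  +0.2766]
  T[5,:] = [-0.0526  +0.6667  -0.1404  +0.2632  -0.5789  +0.0000]
moduli |λ_i(T)| = 1.2545, 0.6793, 0.6793, 0.5899, 0.5899, 0.5636.
ρ(T) = max|λ| = 1.2545; 1.2545 > 1, so it fails to converge.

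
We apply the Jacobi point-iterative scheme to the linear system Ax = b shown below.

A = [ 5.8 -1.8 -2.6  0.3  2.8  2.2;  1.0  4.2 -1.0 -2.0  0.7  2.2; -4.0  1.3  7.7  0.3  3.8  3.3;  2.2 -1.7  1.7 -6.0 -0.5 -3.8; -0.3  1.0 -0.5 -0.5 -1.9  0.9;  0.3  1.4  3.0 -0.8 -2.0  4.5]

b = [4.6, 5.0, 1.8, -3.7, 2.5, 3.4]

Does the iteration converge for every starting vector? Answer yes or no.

no

A = D + L + U where D = diag(5.8, 4.2, 7.7, -6, -1.9, 4.5).
Jacobi: T = -D⁻¹(L+U), T[3,0] = -(2.2)/(-6) = +0.3667; T[3,3] = 0.
  T[0,:] = [+0.0000 +0.3103 +0.4483 -0.0517 -0.4828 -0.3793]
  T[1,:] = [-0.2381 +0.0000 +0.2381 +0.4762 -0.1667 -0.5238]
  T[2,:] = [+0.5195 -0.1688 +0.0000 -0.0390 -0.4935 -0.4286]
  T[3,:] = [+0.3667 -0.2833 +0.2833 +0.0000 -0.0833 -0.6333]
  T[4,:] = [-0.1579 +0.5263 -0.2632 -0.2632 +0.0000 +0.4737]
  T[5,:] = [-0.0667 -0.3111 -0.6667 +0.1778 +0.4444 +0.0000]
|eigenvalues of T|: 1.1421, 0.5840, 0.5840, 0.4569, 0.2262, 0.1855.
spectral radius ρ = 1.1421; 1.1421 > 1 ⇒ diverges.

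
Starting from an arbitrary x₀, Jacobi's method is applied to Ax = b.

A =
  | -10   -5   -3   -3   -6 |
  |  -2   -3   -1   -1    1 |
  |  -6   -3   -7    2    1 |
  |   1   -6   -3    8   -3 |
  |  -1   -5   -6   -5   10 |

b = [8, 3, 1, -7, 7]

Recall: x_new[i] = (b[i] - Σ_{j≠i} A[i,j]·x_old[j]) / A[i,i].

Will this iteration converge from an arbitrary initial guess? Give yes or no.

A = D + L + U where D = diag(-10, -3, -7, 8, 10).
Jacobi T = -D⁻¹(L+U): T[3,1] = -(-6)/(8) = +0.7500; T[3,3] = 0.
  T[0,:] = [+0.0000, -0.5000, -0.3000, -0.3000, -0.6000]
  T[1,:] = [-0.6667, +0.0000, -0.3333, -0.3333, +0.3333]
  T[2,:] = [-0.8571, -0.4286, +0.0000, +0.2857, +0.1429]
  T[3,:] = [-0.1250, +0.7500, +0.3750, +0.0000, +0.3750]
  T[4,:] = [+0.1000, +0.5000, +0.6000, +0.5000, +0.0000]
|eigenvalues of T|: 1.1961, 0.6539, 0.6539, 0.2479, 0.2076.
ρ = 1.1961; 1.1961 > 1 ⇒ diverges.

no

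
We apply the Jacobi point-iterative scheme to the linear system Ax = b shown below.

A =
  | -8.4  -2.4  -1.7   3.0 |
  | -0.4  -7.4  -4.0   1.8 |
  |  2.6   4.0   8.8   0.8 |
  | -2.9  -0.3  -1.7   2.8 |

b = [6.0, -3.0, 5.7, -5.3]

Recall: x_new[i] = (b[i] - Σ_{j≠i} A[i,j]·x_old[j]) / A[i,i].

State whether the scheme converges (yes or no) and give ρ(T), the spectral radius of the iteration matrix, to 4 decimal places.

yes, ρ = 0.9185

Let D = diag(-8.4, -7.4, 8.8, 2.8); L, U the strict triangles.
Jacobi: T = -D⁻¹(L+U), T[2,0] = -(2.6)/(8.8) = -0.2955; T[2,2] = 0.
  T[0,:] = [+0.0000  -0.2857  -0.2024  +0.3571]
  T[1,:] = [-0.0541  +0.0000  -0.5405  +0.2432]
  T[2,:] = [-0.2955  -0.4545  +0.0000  -0.0909]
  T[3,:] = [+1.0357  +0.1071  +0.6071  +0.0000]
eigenvalue magnitudes: 0.9185, 0.6094, 0.6094, 0.1734.
ρ = 0.9185; 0.9185 < 1 ⇒ converges.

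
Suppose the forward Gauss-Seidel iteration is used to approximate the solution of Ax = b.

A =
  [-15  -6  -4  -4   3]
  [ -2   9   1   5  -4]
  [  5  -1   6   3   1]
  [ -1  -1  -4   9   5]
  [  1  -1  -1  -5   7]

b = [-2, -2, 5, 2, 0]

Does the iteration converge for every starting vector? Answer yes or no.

Diagonal D = diag(-15, 9, 6, 9, 7); L, U strict lower/upper.
T_GS = -(D+L)⁻¹U: row 0 first, T[0,2] = -(-4)/(-15) = -0.2667; later rows by forward substitution.
  T[0,:] = [+0.0000  -0.4000  -0.2667  -0.2667  +0.2000]
  T[1,:] = [+0.0000  -0.0889  -0.1704  -0.6148  +0.4889]
  T[2,:] = [+0.0000  +0.3185  +0.1938  -0.3802  -0.2519]
  T[3,:] = [+0.0000  +0.0872  +0.0376  -0.2669  -0.5909]
  T[4,:] = [+0.0000  +0.1523  +0.0683  -0.2947  -0.4168]
|eigenvalues of T|: 0.6480, 0.2085, 0.2035, 0.0642, 0.0000.
ρ = 0.6480; 0.6480 < 1 ⇒ converges.

yes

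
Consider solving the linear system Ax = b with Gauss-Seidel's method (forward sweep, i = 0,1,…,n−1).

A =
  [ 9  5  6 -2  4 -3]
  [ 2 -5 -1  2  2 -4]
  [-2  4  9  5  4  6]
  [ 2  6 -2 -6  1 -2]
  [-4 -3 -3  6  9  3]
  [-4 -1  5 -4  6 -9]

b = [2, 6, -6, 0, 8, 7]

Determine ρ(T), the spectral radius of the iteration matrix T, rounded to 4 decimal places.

1.1832

Let D = diag(9, -5, 9, -6, 9, -9); L, U the strict triangles.
Gauss-Seidel: T = -(D+L)⁻¹U, row 0 first, T[0,1] = -(5)/(9) = -0.5556; later rows by forward substitution.
  T[0,:] = [+0.0000, -0.5556, -0.6667, +0.2222, -0.4444, +0.3333]
  T[1,:] = [+0.0000, -0.2222, -0.4667, +0.4889, +0.2222, -0.6667]
  T[2,:] = [+0.0000, -0.0247, +0.0593, -0.7235, -0.6420, -0.2963]
  T[3,:] = [+0.0000, -0.3992, -0.7086, +0.8041, +0.4547, -0.7901]
  T[4,:] = [+0.0000, -0.0631, +0.0403, -0.5155, -0.6406, +0.0206]
  T[5,:] = [+0.0000, +0.3932, +0.7229, -1.2561, -0.8130, +0.1262]
|roots of det(T-λI)|: 1.1832, 0.9002, 0.1360, 0.1360, 0.0774, 0.0000.
ρ(T) = max|λ| = 1.1832; 1.1832 > 1 ⇒ diverges.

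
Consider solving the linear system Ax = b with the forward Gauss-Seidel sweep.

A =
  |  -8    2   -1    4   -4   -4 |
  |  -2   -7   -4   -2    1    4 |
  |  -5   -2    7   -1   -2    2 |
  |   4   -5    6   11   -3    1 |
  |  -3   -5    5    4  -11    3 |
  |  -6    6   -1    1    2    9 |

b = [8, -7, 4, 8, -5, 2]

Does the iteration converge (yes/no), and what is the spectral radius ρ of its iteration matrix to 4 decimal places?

Diagonal D = diag(-8, -7, 7, 11, -11, 9); L, U strict lower/upper.
Gauss-Seidel: T = -(D+L)⁻¹U, row 0 first, T[0,5] = -(-4)/(-8) = -0.5000; later rows by forward substitution.
  T[0,:] = [+0.0000 +0.2500 -0.1250 +0.5000 -0.5000 -0.5000]
  T[1,:] = [+0.0000 -0.0714 -0.5357 -0.4286 +0.2857 +0.7143]
  T[2,:] = [+0.0000 +0.1582 -0.2423 +0.3776 +0.0102 -0.4388]
  T[3,:] = [+0.0000 -0.2096 -0.0659 -0.5826 +0.5788 +0.6549]
  T[4,:] = [+0.0000 -0.0401 +0.1435 +0.0182 +0.2216 +0.1231]
  T[5,:] = [+0.0000 +0.2641 +0.2223 +0.7217 -0.6362 -0.9584]
moduli |λ_i(T)| = 1.3951, 0.5054, 0.3012, 0.0879, 0.0542, 0.0000.
spectral radius ρ = 1.3951; 1.3951 > 1, so it fails to converge.

no, ρ = 1.3951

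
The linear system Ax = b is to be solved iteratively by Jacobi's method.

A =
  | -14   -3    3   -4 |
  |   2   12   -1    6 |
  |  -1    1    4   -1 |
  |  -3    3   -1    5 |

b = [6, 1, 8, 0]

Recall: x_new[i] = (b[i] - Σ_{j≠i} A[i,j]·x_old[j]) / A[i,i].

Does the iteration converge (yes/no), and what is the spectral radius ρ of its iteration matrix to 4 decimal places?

Diagonal D = diag(-14, 12, 4, 5); L, U strict lower/upper.
Jacobi T = -D⁻¹(L+U): T[1,0] = -(2)/(12) = -0.1667; T[1,1] = 0.
  T[0,:] = [+0.0000, -0.2143, +0.2143, -0.2857]
  T[1,:] = [-0.1667, +0.0000, +0.0833, -0.5000]
  T[2,:] = [+0.2500, -0.2500, +0.0000, +0.2500]
  T[3,:] = [+0.6000, -0.6000, +0.2000, +0.0000]
moduli |λ_i(T)| = 0.6107, 0.2942, 0.2942, 0.0732.
ρ(T) = max|λ| = 0.6107; 0.6107 < 1: convergent.

yes, ρ = 0.6107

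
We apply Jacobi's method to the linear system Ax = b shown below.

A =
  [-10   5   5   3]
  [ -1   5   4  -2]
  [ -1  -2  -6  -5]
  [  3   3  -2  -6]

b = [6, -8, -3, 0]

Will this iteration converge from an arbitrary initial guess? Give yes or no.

Write A = D+L+U with D = diag(-10, 5, -6, -6).
T_J = -D⁻¹(L+U): T[3,1] = -(3)/(-6) = +0.5000; T[3,3] = 0.
  T[0,:] = [+0.0000  +0.5000  +0.5000  +0.3000]
  T[1,:] = [+0.2000  +0.0000  -0.8000  +0.4000]
  T[2,:] = [-0.1667  -0.3333  +0.0000  -0.8333]
  T[3,:] = [+0.5000  +0.5000  -0.3333  +0.0000]
|λ(T)| sorted: 1.1318, 0.7673, 0.3003, 0.3003.
spectral radius ρ = 1.1318; 1.1318 > 1 ⇒ diverges.

no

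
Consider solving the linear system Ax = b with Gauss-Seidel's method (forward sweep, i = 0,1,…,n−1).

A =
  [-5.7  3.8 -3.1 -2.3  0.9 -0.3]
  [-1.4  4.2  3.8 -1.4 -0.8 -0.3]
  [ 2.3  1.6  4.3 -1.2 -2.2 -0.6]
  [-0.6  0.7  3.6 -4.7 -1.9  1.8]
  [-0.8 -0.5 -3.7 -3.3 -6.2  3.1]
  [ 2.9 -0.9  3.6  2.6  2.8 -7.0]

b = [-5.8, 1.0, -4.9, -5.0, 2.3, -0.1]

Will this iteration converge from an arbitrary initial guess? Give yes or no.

no

A = D + L + U where D = diag(-5.7, 4.2, 4.3, -4.7, -6.2, -7).
GS T = -(D+L)⁻¹U: row 0 first, T[0,4] = -(0.9)/(-5.7) = +0.1579; later rows by forward substitution.
  T[0,:] = [+0.0000 +0.6667 -0.5439 -0.4035 +0.1579 -0.0526]
  T[1,:] = [+0.0000 +0.2222 -1.0860 +0.1988 +0.2431 +0.0539]
  T[2,:] = [+0.0000 -0.4393 +0.6950 +0.4209 +0.3367 +0.1476]
  T[3,:] = [+0.0000 -0.3885 +0.4400 +0.4035 -0.1303 +0.5108]
  T[4,:] = [+0.0000 +0.3650 -0.4912 -0.4299 -0.1716 +0.1425]
  T[5,:] = [+0.0000 +0.0234 +0.2387 +0.0016 +0.0903 +0.2939]
|roots of det(T-λI)|: 1.3150, 0.4072, 0.3209, 0.3209, 0.2556, 0.0000.
ρ = 1.3150; 1.3150 > 1 ⇒ diverges.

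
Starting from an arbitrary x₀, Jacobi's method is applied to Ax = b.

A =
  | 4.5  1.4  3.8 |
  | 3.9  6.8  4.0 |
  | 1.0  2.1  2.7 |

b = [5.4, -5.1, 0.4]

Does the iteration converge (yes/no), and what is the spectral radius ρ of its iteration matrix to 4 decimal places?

no, ρ = 1.1548

A = D + L + U where D = diag(4.5, 6.8, 2.7).
Jacobi T = -D⁻¹(L+U): T[1,0] = -(3.9)/(6.8) = -0.5735; T[1,1] = 0.
  T[0,:] = [+0.0000  -0.3111  -0.8444]
  T[1,:] = [-0.5735  +0.0000  -0.5882]
  T[2,:] = [-0.3704  -0.7778  +0.0000]
eigenvalue magnitudes: 1.1548, 0.6204, 0.6204.
ρ(T) = max|λ| = 1.1548; 1.1548 > 1: divergent.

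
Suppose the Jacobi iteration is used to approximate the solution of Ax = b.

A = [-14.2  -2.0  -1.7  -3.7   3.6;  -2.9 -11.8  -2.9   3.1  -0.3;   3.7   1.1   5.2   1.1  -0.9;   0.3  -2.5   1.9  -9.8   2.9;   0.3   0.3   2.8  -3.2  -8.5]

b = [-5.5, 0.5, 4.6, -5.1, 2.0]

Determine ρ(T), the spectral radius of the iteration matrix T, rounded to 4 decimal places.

0.6309

A = D + L + U where D = diag(-14.2, -11.8, 5.2, -9.8, -8.5).
Jacobi: T = -D⁻¹(L+U), T[0,2] = -(-1.7)/(-14.2) = -0.1197; T[0,0] = 0.
  T[0,:] = [+0.0000 -0.1408 -0.1197 -0.2606 +0.2535]
  T[1,:] = [-0.2458 +0.0000 -0.2458 +0.2627 -0.0254]
  T[2,:] = [-0.7115 -0.2115 +0.0000 -0.2115 +0.1731]
  T[3,:] = [+0.0306 -0.2551 +0.1939 +0.0000 +0.2959]
  T[4,:] = [+0.0353 +0.0353 +0.3294 -0.3765 +0.0000]
|eigenvalues of T|: 0.6309, 0.5330, 0.5330, 0.3514, 0.0243.
ρ(T) = max|λ| = 0.6309; 0.6309 < 1: convergent.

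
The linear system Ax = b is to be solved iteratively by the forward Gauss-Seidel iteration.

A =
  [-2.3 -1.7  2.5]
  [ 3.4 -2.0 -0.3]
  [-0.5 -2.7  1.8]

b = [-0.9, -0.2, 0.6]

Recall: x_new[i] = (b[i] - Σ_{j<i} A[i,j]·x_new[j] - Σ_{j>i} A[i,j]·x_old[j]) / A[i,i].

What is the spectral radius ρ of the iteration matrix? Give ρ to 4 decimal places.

Split A = D + L + U, D = diag(-2.3, -2, 1.8).
GS T = -(D+L)⁻¹U: row 0 first, T[0,1] = -(-1.7)/(-2.3) = -0.7391; later rows by forward substitution.
  T[0,:] = [+0.0000, -0.7391, +1.0870]
  T[1,:] = [+0.0000, -1.2565, +1.6978]
  T[2,:] = [+0.0000, -2.0901, +2.8487]
moduli |λ_i(T)| = 1.6113, 0.0191, 0.0000.
spectral radius ρ = 1.6113; 1.6113 > 1, so it fails to converge.

1.6113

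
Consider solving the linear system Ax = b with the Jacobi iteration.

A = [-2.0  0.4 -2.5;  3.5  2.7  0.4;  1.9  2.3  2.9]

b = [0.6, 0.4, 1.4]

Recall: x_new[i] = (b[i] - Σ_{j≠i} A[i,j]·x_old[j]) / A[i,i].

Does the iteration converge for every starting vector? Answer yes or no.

no

A = D + L + U where D = diag(-2, 2.7, 2.9).
T_J = -D⁻¹(L+U): T[2,1] = -(2.3)/(2.9) = -0.7931; T[2,2] = 0.
  T[0,:] = [+0.0000 +0.2000 -1.2500]
  T[1,:] = [-1.2963 +0.0000 -0.1481]
  T[2,:] = [-0.6552 -0.7931 +0.0000]
|roots of det(T-λI)|: 1.2883, 0.9912, 0.9912.
ρ(T) = max|λ| = 1.2883; 1.2883 > 1 ⇒ diverges.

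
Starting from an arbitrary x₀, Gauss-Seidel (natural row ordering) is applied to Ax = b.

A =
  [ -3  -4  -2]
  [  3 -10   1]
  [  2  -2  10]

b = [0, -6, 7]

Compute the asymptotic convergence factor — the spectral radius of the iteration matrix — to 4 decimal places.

Diagonal D = diag(-3, -10, 10); L, U strict lower/upper.
T_GS = -(D+L)⁻¹U: row 0 first, T[0,1] = -(-4)/(-3) = -1.3333; later rows by forward substitution.
  T[0,:] = [+0.0000  -1.3333  -0.6667]
  T[1,:] = [+0.0000  -0.4000  -0.1000]
  T[2,:] = [+0.0000  +0.1867  +0.1133]
eigenvalue magnitudes: 0.3606, 0.0739, 0.0000.
ρ(T) = max|λ| = 0.3606; 0.3606 < 1 ⇒ converges.

0.3606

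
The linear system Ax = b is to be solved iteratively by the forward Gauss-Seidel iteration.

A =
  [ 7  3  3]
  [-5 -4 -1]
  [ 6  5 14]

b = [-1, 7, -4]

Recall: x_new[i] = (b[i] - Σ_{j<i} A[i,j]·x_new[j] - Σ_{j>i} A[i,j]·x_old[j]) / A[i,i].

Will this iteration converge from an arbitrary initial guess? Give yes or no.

A = D + L + U where D = diag(7, -4, 14).
Gauss-Seidel: T = -(D+L)⁻¹U, row 0 first, T[0,2] = -(3)/(7) = -0.4286; later rows by forward substitution.
  T[0,:] = [+0.0000, -0.4286, -0.4286]
  T[1,:] = [+0.0000, +0.5357, +0.2857]
  T[2,:] = [+0.0000, -0.0077, +0.0816]
|eigenvalues of T|: 0.5308, 0.0865, 0.0000.
spectral radius ρ = 0.5308; 0.5308 < 1, so it converges for any x₀.

yes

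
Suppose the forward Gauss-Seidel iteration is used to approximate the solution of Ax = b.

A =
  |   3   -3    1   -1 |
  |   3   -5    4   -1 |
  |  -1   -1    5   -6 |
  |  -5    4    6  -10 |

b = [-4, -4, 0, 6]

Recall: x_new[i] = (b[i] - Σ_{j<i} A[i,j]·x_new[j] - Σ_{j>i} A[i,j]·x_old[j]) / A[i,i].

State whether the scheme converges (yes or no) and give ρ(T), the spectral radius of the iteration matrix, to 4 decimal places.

no, ρ = 1.1799

Diagonal D = diag(3, -5, 5, -10); L, U strict lower/upper.
GS T = -(D+L)⁻¹U: row 0 first, T[0,3] = -(-1)/(3) = +0.3333; later rows by forward substitution.
  T[0,:] = [+0.0000, +1.0000, -0.3333, +0.3333]
  T[1,:] = [+0.0000, +0.6000, +0.6000, +0.0000]
  T[2,:] = [+0.0000, +0.3200, +0.0533, +1.2667]
  T[3,:] = [+0.0000, -0.0680, +0.4387, +0.5933]
|λ(T)| sorted: 1.1799, 0.6721, 0.6053, 0.0000.
ρ = 1.1799; 1.1799 > 1: divergent.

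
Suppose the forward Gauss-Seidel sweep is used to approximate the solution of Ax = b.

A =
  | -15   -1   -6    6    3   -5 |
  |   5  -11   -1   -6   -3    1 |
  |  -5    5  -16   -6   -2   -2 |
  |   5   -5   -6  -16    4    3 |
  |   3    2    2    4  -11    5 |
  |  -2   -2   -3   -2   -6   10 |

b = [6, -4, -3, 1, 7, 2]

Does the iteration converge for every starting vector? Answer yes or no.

yes

Diagonal D = diag(-15, -11, -16, -16, -11, 10); L, U strict lower/upper.
Gauss-Seidel: T = -(D+L)⁻¹U, row 0 first, T[0,3] = -(6)/(-15) = +0.4000; later rows by forward substitution.
  T[0,:] = [+0.0000 -0.0667 -0.4000 +0.4000 +0.2000 -0.3333]
  T[1,:] = [+0.0000 -0.0303 -0.2727 -0.3636 -0.1818 -0.0606]
  T[2,:] = [+0.0000 +0.0114 +0.0398 -0.6136 -0.2443 -0.0398]
  T[3,:] = [+0.0000 -0.0156 -0.0547 +0.4688 +0.4609 +0.1172]
  T[4,:] = [+0.0000 -0.0273 -0.1713 +0.1019 +0.1447 +0.3880]
  T[5,:] = [+0.0000 -0.0355 -0.2364 -0.0220 +0.1093 +0.1655]
eigenvalue magnitudes: 0.8540, 0.2604, 0.2604, 0.1712, 0.0052, 0.0000.
ρ = 0.8540; 0.8540 < 1: convergent.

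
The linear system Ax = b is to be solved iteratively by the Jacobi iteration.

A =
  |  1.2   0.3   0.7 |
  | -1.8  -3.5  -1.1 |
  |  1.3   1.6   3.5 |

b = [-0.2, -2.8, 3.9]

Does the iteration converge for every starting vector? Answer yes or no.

yes

Split A = D + L + U, D = diag(1.2, -3.5, 3.5).
T_J = -D⁻¹(L+U): T[2,1] = -(1.6)/(3.5) = -0.4571; T[2,2] = 0.
  T[0,:] = [+0.0000 -0.2500 -0.5833]
  T[1,:] = [-0.5143 +0.0000 -0.3143]
  T[2,:] = [-0.3714 -0.4571 +0.0000]
|λ(T)| sorted: 0.8302, 0.4476, 0.4476.
ρ(T) = max|λ| = 0.8302; 0.8302 < 1 ⇒ converges.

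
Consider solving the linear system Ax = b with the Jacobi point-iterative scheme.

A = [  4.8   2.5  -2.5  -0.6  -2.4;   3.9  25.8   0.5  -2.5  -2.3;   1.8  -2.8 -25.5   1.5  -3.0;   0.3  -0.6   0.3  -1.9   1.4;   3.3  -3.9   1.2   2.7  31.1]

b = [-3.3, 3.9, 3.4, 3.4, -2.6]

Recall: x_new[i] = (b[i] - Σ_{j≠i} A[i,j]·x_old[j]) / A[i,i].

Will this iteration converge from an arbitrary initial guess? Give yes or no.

Write A = D+L+U with D = diag(4.8, 25.8, -25.5, -1.9, 31.1).
T_J = -D⁻¹(L+U): T[2,0] = -(1.8)/(-25.5) = +0.0706; T[2,2] = 0.
  T[0,:] = [+0.0000  -0.5208  +0.5208  +0.1250  +0.5000]
  T[1,:] = [-0.1512  +0.0000  -0.0194  +0.0969  +0.0891]
  T[2,:] = [+0.0706  -0.1098  +0.0000  +0.0588  -0.1176]
  T[3,:] = [+0.1579  -0.3158  +0.1579  +0.0000  +0.7368]
  T[4,:] = [-0.1061  +0.1254  -0.0386  -0.0868  +0.0000]
eigenvalue magnitudes: 0.3444, 0.2862, 0.2862, 0.2638, 0.0703.
ρ = 0.3444; 0.3444 < 1, so it converges for any x₀.

yes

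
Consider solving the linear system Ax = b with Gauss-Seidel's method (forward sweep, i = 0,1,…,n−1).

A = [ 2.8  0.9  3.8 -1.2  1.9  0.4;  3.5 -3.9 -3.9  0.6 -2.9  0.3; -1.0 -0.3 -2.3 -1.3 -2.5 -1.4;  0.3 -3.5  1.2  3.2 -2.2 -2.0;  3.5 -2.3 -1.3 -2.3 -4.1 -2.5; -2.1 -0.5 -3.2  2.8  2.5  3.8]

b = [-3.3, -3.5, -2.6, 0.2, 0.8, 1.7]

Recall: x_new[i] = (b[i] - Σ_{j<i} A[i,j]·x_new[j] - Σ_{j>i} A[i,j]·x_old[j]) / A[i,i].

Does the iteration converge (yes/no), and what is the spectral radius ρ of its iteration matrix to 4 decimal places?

Write A = D+L+U with D = diag(2.8, -3.9, -2.3, 3.2, -4.1, 3.8).
T_GS = -(D+L)⁻¹U: row 0 first, T[0,4] = -(1.9)/(2.8) = -0.6786; later rows by forward substitution.
  T[0,:] = [+0.0000, -0.3214, -1.3571, +0.4286, -0.6786, -0.1429]
  T[1,:] = [+0.0000, -0.2885, -2.2179, +0.5385, -1.3526, -0.0513]
  T[2,:] = [+0.0000, +0.1774, +0.8794, -0.8218, -0.6155, -0.5399]
  T[3,:] = [+0.0000, -0.3519, -2.6284, +0.8569, -0.4974, +0.7848]
  T[4,:] = [+0.0000, +0.0286, +1.2813, -0.1564, +0.6537, -0.9720]
  T[5,:] = [+0.0000, +0.1743, +0.7924, -0.9129, -1.1348, -0.4791]
|λ(T)| sorted: 1.4378, 1.0380, 0.7577, 0.2466, 0.1509, 0.0000.
ρ(T) = max|λ| = 1.4378; 1.4378 > 1: divergent.

no, ρ = 1.4378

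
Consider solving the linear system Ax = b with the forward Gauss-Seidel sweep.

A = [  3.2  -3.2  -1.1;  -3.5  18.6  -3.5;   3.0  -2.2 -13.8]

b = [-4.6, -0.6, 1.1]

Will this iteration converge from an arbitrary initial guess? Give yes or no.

yes

Split A = D + L + U, D = diag(3.2, 18.6, -13.8).
GS T = -(D+L)⁻¹U: row 0 first, T[0,2] = -(-1.1)/(3.2) = +0.3437; later rows by forward substitution.
  T[0,:] = [+0.0000  +1.0000  +0.3437]
  T[1,:] = [+0.0000  +0.1882  +0.2529]
  T[2,:] = [+0.0000  +0.1874  +0.0344]
|roots of det(T-λI)|: 0.3421, 0.1196, 0.0000.
ρ = 0.3421; 0.3421 < 1, so it converges for any x₀.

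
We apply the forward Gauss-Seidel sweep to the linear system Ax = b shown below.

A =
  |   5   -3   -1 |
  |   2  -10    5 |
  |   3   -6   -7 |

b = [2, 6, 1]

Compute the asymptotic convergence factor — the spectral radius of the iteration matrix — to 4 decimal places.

Diagonal D = diag(5, -10, -7); L, U strict lower/upper.
Gauss-Seidel: T = -(D+L)⁻¹U, row 0 first, T[0,2] = -(-1)/(5) = +0.2000; later rows by forward substitution.
  T[0,:] = [+0.0000 +0.6000 +0.2000]
  T[1,:] = [+0.0000 +0.1200 +0.5400]
  T[2,:] = [+0.0000 +0.1543 -0.3771]
eigenvalue magnitudes: 0.5095, 0.2524, 0.0000.
ρ(T) = max|λ| = 0.5095; 0.5095 < 1 ⇒ converges.

0.5095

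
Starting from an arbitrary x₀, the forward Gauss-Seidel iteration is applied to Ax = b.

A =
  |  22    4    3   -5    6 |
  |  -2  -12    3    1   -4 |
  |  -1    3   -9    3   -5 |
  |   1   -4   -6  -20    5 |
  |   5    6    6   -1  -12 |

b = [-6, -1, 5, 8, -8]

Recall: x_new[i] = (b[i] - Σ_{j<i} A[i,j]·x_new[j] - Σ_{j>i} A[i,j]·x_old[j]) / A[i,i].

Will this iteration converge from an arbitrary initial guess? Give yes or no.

Diagonal D = diag(22, -12, -9, -20, -12); L, U strict lower/upper.
T_GS = -(D+L)⁻¹U: row 0 first, T[0,2] = -(3)/(22) = -0.1364; later rows by forward substitution.
  T[0,:] = [+0.0000 -0.1818 -0.1364 +0.2273 -0.2727]
  T[1,:] = [+0.0000 +0.0303 +0.2727 +0.0455 -0.2879]
  T[2,:] = [+0.0000 +0.0303 +0.1061 +0.3232 -0.6212]
  T[3,:] = [+0.0000 -0.0242 -0.0932 -0.0947 +0.4803]
  T[4,:] = [+0.0000 -0.0434 +0.1403 +0.2869 -0.6082]
|roots of det(T-λI)|: 0.6477, 0.1585, 0.1240, 0.1240, 0.0000.
ρ(T) = max|λ| = 0.6477; 0.6477 < 1, so it converges for any x₀.

yes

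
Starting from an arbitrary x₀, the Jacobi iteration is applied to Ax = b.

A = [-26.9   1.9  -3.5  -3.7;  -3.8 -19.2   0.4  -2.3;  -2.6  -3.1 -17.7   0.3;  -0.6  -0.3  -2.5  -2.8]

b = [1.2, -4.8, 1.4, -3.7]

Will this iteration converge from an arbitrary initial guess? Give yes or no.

yes

Diagonal D = diag(-26.9, -19.2, -17.7, -2.8); L, U strict lower/upper.
Jacobi: T = -D⁻¹(L+U), T[3,1] = -(-0.3)/(-2.8) = -0.1071; T[3,3] = 0.
  T[0,:] = [+0.0000 +0.0706 -0.1301 -0.1375]
  T[1,:] = [-0.1979 +0.0000 +0.0208 -0.1198]
  T[2,:] = [-0.1469 -0.1751 +0.0000 +0.0169]
  T[3,:] = [-0.2143 -0.1071 -0.8929 +0.0000]
|roots of det(T-λI)|: 0.3954, 0.3196, 0.3196, 0.0814.
spectral radius ρ = 0.3954; 0.3954 < 1: convergent.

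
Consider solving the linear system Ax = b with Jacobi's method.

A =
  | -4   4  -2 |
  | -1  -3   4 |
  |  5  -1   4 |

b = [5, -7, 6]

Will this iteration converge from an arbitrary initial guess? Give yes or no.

no

Diagonal D = diag(-4, -3, 4); L, U strict lower/upper.
Jacobi: T = -D⁻¹(L+U), T[2,1] = -(-1)/(4) = +0.2500; T[2,2] = 0.
  T[0,:] = [+0.0000  +1.0000  -0.5000]
  T[1,:] = [-0.3333  +0.0000  +1.3333]
  T[2,:] = [-1.2500  +0.2500  +0.0000]
|eigenvalues of T|: 1.3517, 1.0964, 1.0964.
ρ = 1.3517; 1.3517 > 1: divergent.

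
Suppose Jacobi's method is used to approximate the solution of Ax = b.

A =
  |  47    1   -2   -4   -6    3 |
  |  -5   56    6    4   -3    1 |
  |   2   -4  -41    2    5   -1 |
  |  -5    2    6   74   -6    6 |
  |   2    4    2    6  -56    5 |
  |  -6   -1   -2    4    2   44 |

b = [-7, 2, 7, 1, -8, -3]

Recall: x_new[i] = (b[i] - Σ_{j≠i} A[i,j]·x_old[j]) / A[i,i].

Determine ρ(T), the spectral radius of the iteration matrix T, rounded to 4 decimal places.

Diagonal D = diag(47, 56, -41, 74, -56, 44); L, U strict lower/upper.
Jacobi T = -D⁻¹(L+U): T[4,2] = -(2)/(-56) = +0.0357; T[4,4] = 0.
  T[0,:] = [+0.0000, -0.0213, +0.0426, +0.0851, +0.1277, -0.0638]
  T[1,:] = [+0.0893, +0.0000, -0.1071, -0.0714, +0.0536, -0.0179]
  T[2,:] = [+0.0488, -0.0976, +0.0000, +0.0488, +0.1220, -0.0244]
  T[3,:] = [+0.0676, -0.0270, -0.0811, +0.0000, +0.0811, -0.0811]
  T[4,:] = [+0.0357, +0.0714, +0.0357, +0.1071, +0.0000, +0.0893]
  T[5,:] = [+0.1364, +0.0227, +0.0455, -0.0909, -0.0455, +0.0000]
eigenvalue magnitudes: 0.1842, 0.1331, 0.1090, 0.1090, 0.0946, 0.0946.
spectral radius ρ = 0.1842; 0.1842 < 1, so it converges for any x₀.

0.1842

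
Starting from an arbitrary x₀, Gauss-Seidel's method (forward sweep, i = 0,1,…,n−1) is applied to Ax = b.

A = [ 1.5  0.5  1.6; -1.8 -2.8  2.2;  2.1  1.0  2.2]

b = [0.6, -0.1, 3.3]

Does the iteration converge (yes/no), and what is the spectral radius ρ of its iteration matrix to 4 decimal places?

yes, ρ = 0.8558

Let D = diag(1.5, -2.8, 2.2); L, U the strict triangles.
Gauss-Seidel: T = -(D+L)⁻¹U, row 0 first, T[0,2] = -(1.6)/(1.5) = -1.0667; later rows by forward substitution.
  T[0,:] = [+0.0000, -0.3333, -1.0667]
  T[1,:] = [+0.0000, +0.2143, +1.4714]
  T[2,:] = [+0.0000, +0.2208, +0.3494]
eigenvalue magnitudes: 0.8558, 0.2921, 0.0000.
ρ = 0.8558; 0.8558 < 1, so it converges for any x₀.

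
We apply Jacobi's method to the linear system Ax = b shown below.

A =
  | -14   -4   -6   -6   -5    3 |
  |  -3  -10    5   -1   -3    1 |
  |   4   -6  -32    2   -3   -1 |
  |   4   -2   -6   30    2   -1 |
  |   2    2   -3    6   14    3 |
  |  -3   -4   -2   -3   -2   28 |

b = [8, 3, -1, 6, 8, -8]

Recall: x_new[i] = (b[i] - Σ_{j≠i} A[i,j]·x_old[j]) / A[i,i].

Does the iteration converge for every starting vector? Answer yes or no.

yes

Write A = D+L+U with D = diag(-14, -10, -32, 30, 14, 28).
Jacobi T = -D⁻¹(L+U): T[5,0] = -(-3)/(28) = +0.1071; T[5,5] = 0.
  T[0,:] = [+0.0000, -0.2857, -0.4286, -0.4286, -0.3571, +0.2143]
  T[1,:] = [-0.3000, +0.0000, +0.5000, -0.1000, -0.3000, +0.1000]
  T[2,:] = [+0.1250, -0.1875, +0.0000, +0.0625, -0.0938, -0.0312]
  T[3,:] = [-0.1333, +0.0667, +0.2000, +0.0000, -0.0667, +0.0333]
  T[4,:] = [-0.1429, -0.1429, +0.2143, -0.4286, +0.0000, -0.2143]
  T[5,:] = [+0.1071, +0.1429, +0.0714, +0.1071, +0.0714, +0.0000]
moduli |λ_i(T)| = 0.5748, 0.3391, 0.3391, 0.3182, 0.0666, 0.0272.
spectral radius ρ = 0.5748; 0.5748 < 1 ⇒ converges.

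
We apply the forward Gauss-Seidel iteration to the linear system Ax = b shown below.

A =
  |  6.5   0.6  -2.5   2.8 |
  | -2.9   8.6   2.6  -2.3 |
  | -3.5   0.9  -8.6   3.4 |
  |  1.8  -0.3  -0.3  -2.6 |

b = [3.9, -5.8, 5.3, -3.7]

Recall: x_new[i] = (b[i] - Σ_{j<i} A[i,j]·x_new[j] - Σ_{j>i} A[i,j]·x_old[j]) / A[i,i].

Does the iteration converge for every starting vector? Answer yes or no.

yes

Diagonal D = diag(6.5, 8.6, -8.6, -2.6); L, U strict lower/upper.
Gauss-Seidel: T = -(D+L)⁻¹U, row 0 first, T[0,1] = -(0.6)/(6.5) = -0.0923; later rows by forward substitution.
  T[0,:] = [+0.0000 -0.0923 +0.3846 -0.4308]
  T[1,:] = [+0.0000 -0.0311 -0.1726 +0.1222]
  T[2,:] = [+0.0000 +0.0343 -0.1746 +0.5834]
  T[3,:] = [+0.0000 -0.0643 +0.3063 -0.3796]
|λ(T)| sorted: 0.6876, 0.1683, 0.0660, 0.0000.
ρ(T) = max|λ| = 0.6876; 0.6876 < 1, so it converges for any x₀.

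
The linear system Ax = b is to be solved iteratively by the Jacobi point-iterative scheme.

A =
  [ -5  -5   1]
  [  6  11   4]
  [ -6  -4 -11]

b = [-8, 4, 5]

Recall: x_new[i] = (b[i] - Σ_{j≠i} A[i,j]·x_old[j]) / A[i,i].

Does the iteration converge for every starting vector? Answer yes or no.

Split A = D + L + U, D = diag(-5, 11, -11).
Jacobi: T = -D⁻¹(L+U), T[2,0] = -(-6)/(-11) = -0.5455; T[2,2] = 0.
  T[0,:] = [+0.0000 -1.0000 +0.2000]
  T[1,:] = [-0.5455 +0.0000 -0.3636]
  T[2,:] = [-0.5455 -0.3636 +0.0000]
moduli |λ_i(T)| = 0.8670, 0.5033, 0.3636.
ρ = 0.8670; 0.8670 < 1: convergent.

yes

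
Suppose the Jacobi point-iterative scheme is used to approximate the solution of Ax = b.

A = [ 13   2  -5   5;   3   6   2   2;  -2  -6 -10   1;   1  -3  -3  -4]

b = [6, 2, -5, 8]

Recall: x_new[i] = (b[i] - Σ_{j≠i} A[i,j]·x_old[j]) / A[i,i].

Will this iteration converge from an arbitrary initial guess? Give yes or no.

yes

Write A = D+L+U with D = diag(13, 6, -10, -4).
Jacobi T = -D⁻¹(L+U): T[2,3] = -(1)/(-10) = +0.1000; T[2,2] = 0.
  T[0,:] = [+0.0000 -0.1538 +0.3846 -0.3846]
  T[1,:] = [-0.5000 +0.0000 -0.3333 -0.3333]
  T[2,:] = [-0.2000 -0.6000 +0.0000 +0.1000]
  T[3,:] = [+0.2500 -0.7500 -0.7500 +0.0000]
|roots of det(T-λI)|: 0.8722, 0.6525, 0.5818, 0.5818.
spectral radius ρ = 0.8722; 0.8722 < 1, so it converges for any x₀.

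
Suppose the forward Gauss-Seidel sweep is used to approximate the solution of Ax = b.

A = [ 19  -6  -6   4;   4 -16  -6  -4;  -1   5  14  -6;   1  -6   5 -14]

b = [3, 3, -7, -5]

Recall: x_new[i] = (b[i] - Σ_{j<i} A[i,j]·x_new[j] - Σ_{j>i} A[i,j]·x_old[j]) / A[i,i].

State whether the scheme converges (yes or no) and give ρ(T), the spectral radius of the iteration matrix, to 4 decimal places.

Split A = D + L + U, D = diag(19, -16, 14, -14).
Gauss-Seidel: T = -(D+L)⁻¹U, row 0 first, T[0,3] = -(4)/(19) = -0.2105; later rows by forward substitution.
  T[0,:] = [+0.0000, +0.3158, +0.3158, -0.2105]
  T[1,:] = [+0.0000, +0.0789, -0.2961, -0.3026]
  T[2,:] = [+0.0000, -0.0056, +0.1283, +0.5216]
  T[3,:] = [+0.0000, -0.0133, +0.1953, +0.3010]
|λ(T)| sorted: 0.5593, 0.1100, 0.0589, 0.0000.
ρ(T) = max|λ| = 0.5593; 0.5593 < 1: convergent.

yes, ρ = 0.5593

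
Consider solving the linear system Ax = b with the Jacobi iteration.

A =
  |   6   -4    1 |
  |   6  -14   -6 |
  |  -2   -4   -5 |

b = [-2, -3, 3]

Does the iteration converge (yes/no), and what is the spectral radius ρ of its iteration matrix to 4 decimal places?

Write A = D+L+U with D = diag(6, -14, -5).
Jacobi T = -D⁻¹(L+U): T[1,0] = -(6)/(-14) = +0.4286; T[1,1] = 0.
  T[0,:] = [+0.0000 +0.6667 -0.1667]
  T[1,:] = [+0.4286 +0.0000 -0.4286]
  T[2,:] = [-0.4000 -0.8000 +0.0000]
moduli |λ_i(T)| = 0.9371, 0.6599, 0.2772.
ρ(T) = max|λ| = 0.9371; 0.9371 < 1, so it converges for any x₀.

yes, ρ = 0.9371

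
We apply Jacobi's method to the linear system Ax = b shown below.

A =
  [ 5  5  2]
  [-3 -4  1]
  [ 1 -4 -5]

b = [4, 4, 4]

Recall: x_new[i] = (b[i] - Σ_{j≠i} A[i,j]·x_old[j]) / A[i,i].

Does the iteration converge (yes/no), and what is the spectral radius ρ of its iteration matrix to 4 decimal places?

yes, ρ = 0.8917

Diagonal D = diag(5, -4, -5); L, U strict lower/upper.
Jacobi: T = -D⁻¹(L+U), T[2,1] = -(-4)/(-5) = -0.8000; T[2,2] = 0.
  T[0,:] = [+0.0000 -1.0000 -0.4000]
  T[1,:] = [-0.7500 +0.0000 +0.2500]
  T[2,:] = [+0.2000 -0.8000 +0.0000]
|eigenvalues of T|: 0.8917, 0.5703, 0.5703.
ρ(T) = max|λ| = 0.8917; 0.8917 < 1 ⇒ converges.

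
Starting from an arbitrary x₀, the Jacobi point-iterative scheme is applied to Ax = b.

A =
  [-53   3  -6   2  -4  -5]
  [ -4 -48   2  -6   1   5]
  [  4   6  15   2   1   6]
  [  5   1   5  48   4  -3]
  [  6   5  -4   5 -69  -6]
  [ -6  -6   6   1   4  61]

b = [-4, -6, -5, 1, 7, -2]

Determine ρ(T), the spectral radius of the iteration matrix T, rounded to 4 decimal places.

Let D = diag(-53, -48, 15, 48, -69, 61); L, U the strict triangles.
Jacobi: T = -D⁻¹(L+U), T[0,5] = -(-5)/(-53) = -0.0943; T[0,0] = 0.
  T[0,:] = [+0.0000 +0.0566 -0.1132 +0.0377 -0.0755 -0.0943]
  T[1,:] = [-0.0833 +0.0000 +0.0417 -0.1250 +0.0208 +0.1042]
  T[2,:] = [-0.2667 -0.4000 +0.0000 -0.1333 -0.0667 -0.4000]
  T[3,:] = [-0.1042 -0.0208 -0.1042 +0.0000 -0.0833 +0.0625]
  T[4,:] = [+0.0870 +0.0725 -0.0580 +0.0725 +0.0000 -0.0870]
  T[5,:] = [+0.0984 +0.0984 -0.0984 -0.0164 -0.0656 +0.0000]
|roots of det(T-λI)|: 0.2862, 0.1842, 0.1842, 0.1132, 0.1132, 0.0317.
spectral radius ρ = 0.2862; 0.2862 < 1 ⇒ converges.

0.2862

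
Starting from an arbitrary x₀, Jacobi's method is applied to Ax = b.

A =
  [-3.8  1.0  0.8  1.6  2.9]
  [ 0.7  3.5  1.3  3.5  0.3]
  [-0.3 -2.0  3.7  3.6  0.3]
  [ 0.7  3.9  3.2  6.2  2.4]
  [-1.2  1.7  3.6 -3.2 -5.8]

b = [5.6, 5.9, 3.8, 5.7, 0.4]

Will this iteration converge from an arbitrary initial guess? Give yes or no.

no

Let D = diag(-3.8, 3.5, 3.7, 6.2, -5.8); L, U the strict triangles.
Jacobi: T = -D⁻¹(L+U), T[0,1] = -(1)/(-3.8) = +0.2632; T[0,0] = 0.
  T[0,:] = [+0.0000  +0.2632  +0.2105  +0.4211  +0.7632]
  T[1,:] = [-0.2000  +0.0000  -0.3714  -1.0000  -0.0857]
  T[2,:] = [+0.0811  +0.5405  +0.0000  -0.9730  -0.0811]
  T[3,:] = [-0.1129  -0.6290  -0.5161  +0.0000  -0.3871]
  T[4,:] = [-0.2069  +0.2931  +0.6207  -0.5517  +0.0000]
|λ(T)| sorted: 1.1792, 0.7972, 0.5217, 0.5217, 0.0332.
ρ(T) = max|λ| = 1.1792; 1.1792 > 1: divergent.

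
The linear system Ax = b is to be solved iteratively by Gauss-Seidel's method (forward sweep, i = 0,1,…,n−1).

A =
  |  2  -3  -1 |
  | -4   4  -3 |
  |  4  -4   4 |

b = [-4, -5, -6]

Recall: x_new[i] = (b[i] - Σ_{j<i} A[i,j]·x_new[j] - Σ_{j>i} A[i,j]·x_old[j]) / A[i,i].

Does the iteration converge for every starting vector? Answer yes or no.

no

Diagonal D = diag(2, 4, 4); L, U strict lower/upper.
T_GS = -(D+L)⁻¹U: row 0 first, T[0,2] = -(-1)/(2) = +0.5000; later rows by forward substitution.
  T[0,:] = [+0.0000, +1.5000, +0.5000]
  T[1,:] = [+0.0000, +1.5000, +1.2500]
  T[2,:] = [+0.0000, +0.0000, +0.7500]
|eigenvalues of T|: 1.5000, 0.7500, 0.0000.
ρ = 1.5000; 1.5000 > 1 ⇒ diverges.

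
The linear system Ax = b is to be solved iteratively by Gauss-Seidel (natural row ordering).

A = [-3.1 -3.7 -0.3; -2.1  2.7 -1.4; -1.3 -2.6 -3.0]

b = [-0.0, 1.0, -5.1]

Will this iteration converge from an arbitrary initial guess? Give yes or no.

no

Diagonal D = diag(-3.1, 2.7, -3); L, U strict lower/upper.
Gauss-Seidel: T = -(D+L)⁻¹U, row 0 first, T[0,2] = -(-0.3)/(-3.1) = -0.0968; later rows by forward substitution.
  T[0,:] = [+0.0000 -1.1935 -0.0968]
  T[1,:] = [+0.0000 -0.9283 +0.4432]
  T[2,:] = [+0.0000 +1.3217 -0.3422]
moduli |λ_i(T)| = 1.4549, 0.1843, 0.0000.
ρ(T) = max|λ| = 1.4549; 1.4549 > 1: divergent.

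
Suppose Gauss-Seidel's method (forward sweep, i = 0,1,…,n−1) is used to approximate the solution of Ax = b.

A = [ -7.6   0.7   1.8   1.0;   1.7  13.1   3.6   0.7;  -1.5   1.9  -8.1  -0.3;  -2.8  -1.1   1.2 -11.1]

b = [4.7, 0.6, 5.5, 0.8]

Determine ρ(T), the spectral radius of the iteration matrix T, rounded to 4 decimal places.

Let D = diag(-7.6, 13.1, -8.1, -11.1); L, U the strict triangles.
Gauss-Seidel: T = -(D+L)⁻¹U, row 0 first, T[0,3] = -(1)/(-7.6) = +0.1316; later rows by forward substitution.
  T[0,:] = [+0.0000 +0.0921 +0.2368 +0.1316]
  T[1,:] = [+0.0000 -0.0120 -0.3055 -0.0705]
  T[2,:] = [+0.0000 -0.0199 -0.1155 -0.0779]
  T[3,:] = [+0.0000 -0.0242 -0.0420 -0.0346]
moduli |λ_i(T)| = 0.1952, 0.0348, 0.0348, 0.0000.
ρ(T) = max|λ| = 0.1952; 0.1952 < 1, so it converges for any x₀.

0.1952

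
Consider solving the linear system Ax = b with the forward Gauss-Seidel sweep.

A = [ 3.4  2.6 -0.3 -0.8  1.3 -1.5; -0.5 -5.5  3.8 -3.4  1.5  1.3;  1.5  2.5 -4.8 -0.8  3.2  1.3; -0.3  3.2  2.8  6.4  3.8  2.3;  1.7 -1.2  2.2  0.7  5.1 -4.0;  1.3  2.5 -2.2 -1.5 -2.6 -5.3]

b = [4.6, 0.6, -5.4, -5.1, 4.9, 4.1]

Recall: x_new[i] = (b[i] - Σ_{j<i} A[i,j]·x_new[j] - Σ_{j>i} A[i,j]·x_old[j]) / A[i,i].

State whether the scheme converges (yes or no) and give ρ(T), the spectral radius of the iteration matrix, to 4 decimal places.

no, ρ = 1.3134

A = D + L + U where D = diag(3.4, -5.5, -4.8, 6.4, 5.1, -5.3).
T_GS = -(D+L)⁻¹U: row 0 first, T[0,2] = -(-0.3)/(3.4) = +0.0882; later rows by forward substitution.
  T[0,:] = [+0.0000, -0.7647, +0.0882, +0.2353, -0.3824, +0.4412]
  T[1,:] = [+0.0000, +0.0695, +0.6829, -0.6396, +0.3075, +0.1963]
  T[2,:] = [+0.0000, -0.2028, +0.3832, -0.4262, +0.7073, +0.5109]
  T[3,:] = [+0.0000, +0.0181, -0.5050, +0.5173, -1.0749, -0.6603]
  T[4,:] = [+0.0000, +0.3562, +0.0353, -0.1160, +0.0422, +0.5537]
  T[5,:] = [+0.0000, -0.2505, +0.3103, -0.1565, +0.0412, -0.0960]
moduli |λ_i(T)| = 1.3134, 0.5498, 0.5498, 0.2796, 0.0906, 0.0000.
ρ = 1.3134; 1.3134 > 1: divergent.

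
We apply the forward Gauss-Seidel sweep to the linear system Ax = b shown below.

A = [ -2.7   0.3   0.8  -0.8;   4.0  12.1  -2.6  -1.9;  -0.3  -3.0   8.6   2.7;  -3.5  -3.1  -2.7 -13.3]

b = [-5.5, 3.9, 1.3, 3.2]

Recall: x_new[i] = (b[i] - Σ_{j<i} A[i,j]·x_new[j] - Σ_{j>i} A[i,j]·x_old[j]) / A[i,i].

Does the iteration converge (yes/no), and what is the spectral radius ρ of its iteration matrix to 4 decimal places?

Diagonal D = diag(-2.7, 12.1, 8.6, -13.3); L, U strict lower/upper.
T_GS = -(D+L)⁻¹U: row 0 first, T[0,3] = -(-0.8)/(-2.7) = -0.2963; later rows by forward substitution.
  T[0,:] = [+0.0000, +0.1111, +0.2963, -0.2963]
  T[1,:] = [+0.0000, -0.0367, +0.1169, +0.2550]
  T[2,:] = [+0.0000, -0.0089, +0.0511, -0.2353]
  T[3,:] = [+0.0000, -0.0189, -0.1156, +0.0663]
eigenvalue magnitudes: 0.2215, 0.0944, 0.0944, 0.0000.
ρ(T) = max|λ| = 0.2215; 0.2215 < 1, so it converges for any x₀.

yes, ρ = 0.2215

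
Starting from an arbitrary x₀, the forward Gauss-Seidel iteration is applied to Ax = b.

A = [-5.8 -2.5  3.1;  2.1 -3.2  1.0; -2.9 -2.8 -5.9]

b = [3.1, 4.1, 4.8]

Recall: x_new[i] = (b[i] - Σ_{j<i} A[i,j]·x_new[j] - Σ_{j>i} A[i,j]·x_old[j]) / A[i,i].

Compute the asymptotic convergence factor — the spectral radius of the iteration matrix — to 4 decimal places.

Let D = diag(-5.8, -3.2, -5.9); L, U the strict triangles.
T_GS = -(D+L)⁻¹U: row 0 first, T[0,1] = -(-2.5)/(-5.8) = -0.4310; later rows by forward substitution.
  T[0,:] = [+0.0000  -0.4310  +0.5345]
  T[1,:] = [+0.0000  -0.2829  +0.6633]
  T[2,:] = [+0.0000  +0.3461  -0.5775]
eigenvalue magnitudes: 0.9314, 0.0711, 0.0000.
ρ = 0.9314; 0.9314 < 1, so it converges for any x₀.

0.9314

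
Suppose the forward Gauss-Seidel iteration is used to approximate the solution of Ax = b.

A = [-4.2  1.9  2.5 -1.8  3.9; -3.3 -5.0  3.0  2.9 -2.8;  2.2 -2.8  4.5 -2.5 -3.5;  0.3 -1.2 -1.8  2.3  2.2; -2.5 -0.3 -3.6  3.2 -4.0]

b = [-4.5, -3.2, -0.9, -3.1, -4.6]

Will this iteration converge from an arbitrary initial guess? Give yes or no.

no

Split A = D + L + U, D = diag(-4.2, -5, 4.5, 2.3, -4).
Gauss-Seidel: T = -(D+L)⁻¹U, row 0 first, T[0,1] = -(1.9)/(-4.2) = +0.4524; later rows by forward substitution.
  T[0,:] = [+0.0000 +0.4524 +0.5952 -0.4286 +0.9286]
  T[1,:] = [+0.0000 -0.2986 +0.2071 +0.8629 -1.1729]
  T[2,:] = [+0.0000 -0.4069 -0.1621 +1.3020 -0.4060]
  T[3,:] = [+0.0000 -0.5333 -0.0964 +1.5250 -2.0073]
  T[4,:] = [+0.0000 -0.3207 -0.3188 +0.2514 -1.7328]
eigenvalue magnitudes: 1.6308, 1.2141, 0.2134, 0.2134, 0.0000.
ρ = 1.6308; 1.6308 > 1, so it fails to converge.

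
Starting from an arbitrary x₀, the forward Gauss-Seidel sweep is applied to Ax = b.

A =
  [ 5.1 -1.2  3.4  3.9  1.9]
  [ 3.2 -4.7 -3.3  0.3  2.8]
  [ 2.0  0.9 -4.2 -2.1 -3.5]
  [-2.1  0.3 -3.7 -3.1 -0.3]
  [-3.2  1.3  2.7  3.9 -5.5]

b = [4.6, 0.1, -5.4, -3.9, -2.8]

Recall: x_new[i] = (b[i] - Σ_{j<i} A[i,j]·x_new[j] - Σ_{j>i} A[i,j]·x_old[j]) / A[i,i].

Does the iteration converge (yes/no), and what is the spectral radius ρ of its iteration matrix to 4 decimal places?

Split A = D + L + U, D = diag(5.1, -4.7, -4.2, -3.1, -5.5).
GS T = -(D+L)⁻¹U: row 0 first, T[0,4] = -(1.9)/(5.1) = -0.3725; later rows by forward substitution.
  T[0,:] = [+0.0000  +0.2353  -0.6667  -0.7647  -0.3725]
  T[1,:] = [+0.0000  +0.1602  -1.1560  -0.4568  +0.3421]
  T[2,:] = [+0.0000  +0.1464  -0.5652  -0.9620  -0.9374]
  T[3,:] = [+0.0000  -0.3186  +1.0143  +1.6221  +1.3076]
  T[4,:] = [+0.0000  -0.2531  +0.5564  +1.0149  +0.7646]
eigenvalue magnitudes: 1.6329, 0.5360, 0.2123, 0.0250, 0.0000.
ρ(T) = max|λ| = 1.6329; 1.6329 > 1, so it fails to converge.

no, ρ = 1.6329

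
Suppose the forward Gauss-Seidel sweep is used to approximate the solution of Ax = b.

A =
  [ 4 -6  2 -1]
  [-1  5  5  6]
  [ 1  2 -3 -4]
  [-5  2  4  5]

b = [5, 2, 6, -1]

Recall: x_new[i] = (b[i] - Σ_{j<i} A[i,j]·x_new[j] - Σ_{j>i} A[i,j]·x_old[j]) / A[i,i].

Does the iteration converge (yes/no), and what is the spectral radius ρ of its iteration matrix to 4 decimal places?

Split A = D + L + U, D = diag(4, 5, -3, 5).
Gauss-Seidel: T = -(D+L)⁻¹U, row 0 first, T[0,2] = -(2)/(4) = -0.5000; later rows by forward substitution.
  T[0,:] = [+0.0000 +1.5000 -0.5000 +0.2500]
  T[1,:] = [+0.0000 +0.3000 -1.1000 -1.1500]
  T[2,:] = [+0.0000 +0.7000 -0.9000 -2.0167]
  T[3,:] = [+0.0000 +0.8200 +0.6600 +2.3233]
eigenvalue magnitudes: 1.6296, 1.1078, 1.1078, 0.0000.
ρ = 1.6296; 1.6296 > 1, so it fails to converge.

no, ρ = 1.6296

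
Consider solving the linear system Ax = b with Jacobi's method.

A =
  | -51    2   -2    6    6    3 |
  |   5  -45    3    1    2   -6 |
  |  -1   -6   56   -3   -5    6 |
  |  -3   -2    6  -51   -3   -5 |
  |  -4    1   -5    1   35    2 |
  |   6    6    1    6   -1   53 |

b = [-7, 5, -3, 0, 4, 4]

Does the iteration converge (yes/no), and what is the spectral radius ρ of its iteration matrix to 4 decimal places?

yes, ρ = 0.2592

Diagonal D = diag(-51, -45, 56, -51, 35, 53); L, U strict lower/upper.
Jacobi: T = -D⁻¹(L+U), T[1,0] = -(5)/(-45) = +0.1111; T[1,1] = 0.
  T[0,:] = [+0.0000, +0.0392, -0.0392, +0.1176, +0.1176, +0.0588]
  T[1,:] = [+0.1111, +0.0000, +0.0667, +0.0222, +0.0444, -0.1333]
  T[2,:] = [+0.0179, +0.1071, +0.0000, +0.0536, +0.0893, -0.1071]
  T[3,:] = [-0.0588, -0.0392, +0.1176, +0.0000, -0.0588, -0.0980]
  T[4,:] = [+0.1143, -0.0286, +0.1429, -0.0286, +0.0000, -0.0571]
  T[5,:] = [-0.1132, -0.1132, -0.0189, -0.1132, +0.0189, +0.0000]
|roots of det(T-λI)|: 0.2592, 0.2074, 0.1276, 0.1050, 0.1050, 0.0905.
ρ = 0.2592; 0.2592 < 1 ⇒ converges.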